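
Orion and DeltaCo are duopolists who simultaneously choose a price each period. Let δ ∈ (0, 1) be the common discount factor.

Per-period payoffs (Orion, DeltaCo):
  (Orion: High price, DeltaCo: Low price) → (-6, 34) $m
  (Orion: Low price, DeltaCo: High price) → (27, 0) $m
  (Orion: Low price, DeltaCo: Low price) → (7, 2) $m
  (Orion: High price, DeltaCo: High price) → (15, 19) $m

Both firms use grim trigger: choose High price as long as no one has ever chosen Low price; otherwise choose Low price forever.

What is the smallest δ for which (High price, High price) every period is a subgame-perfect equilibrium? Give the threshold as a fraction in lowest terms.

3/5

Orion's threshold: (27−15)/(27−7) = 3/5.
DeltaCo's threshold: (34−19)/(34−2) = 15/32.
3/5 > 15/32, so Orion binds and δ* = 3/5.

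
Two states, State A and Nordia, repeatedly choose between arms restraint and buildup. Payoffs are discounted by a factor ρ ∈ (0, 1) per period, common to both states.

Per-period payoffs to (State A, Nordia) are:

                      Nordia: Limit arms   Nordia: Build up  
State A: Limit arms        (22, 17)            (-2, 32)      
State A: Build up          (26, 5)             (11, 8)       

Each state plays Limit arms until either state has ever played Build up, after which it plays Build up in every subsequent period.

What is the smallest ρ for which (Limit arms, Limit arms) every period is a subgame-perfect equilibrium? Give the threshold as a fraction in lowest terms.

5/8

State A's threshold: (26−22)/(26−11) = 4/15.
Nordia's threshold: (32−17)/(32−8) = 5/8.
4/15 < 5/8, so Nordia binds and ρ* = 5/8.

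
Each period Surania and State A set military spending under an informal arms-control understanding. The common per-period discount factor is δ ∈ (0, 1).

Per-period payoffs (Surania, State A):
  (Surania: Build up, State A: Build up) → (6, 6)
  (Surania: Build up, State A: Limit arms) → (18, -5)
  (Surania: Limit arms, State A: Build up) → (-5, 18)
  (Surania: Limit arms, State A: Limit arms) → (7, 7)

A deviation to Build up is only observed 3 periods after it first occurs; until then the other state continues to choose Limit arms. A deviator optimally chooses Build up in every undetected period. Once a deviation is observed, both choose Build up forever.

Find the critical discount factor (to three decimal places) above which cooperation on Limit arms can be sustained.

0.971

A deviator earns 18 for 3 periods, then 6 forever; cooperating earns 7 forever. Multiplying the IC by (1−δ):
7 ≥ 18(1−δ^3) + 6δ^3, so 12·δ^3 ≥ 11 and δ^3 ≥ 11/12.
δ ≥ (11/12)^(1/3) ≈ 0.971.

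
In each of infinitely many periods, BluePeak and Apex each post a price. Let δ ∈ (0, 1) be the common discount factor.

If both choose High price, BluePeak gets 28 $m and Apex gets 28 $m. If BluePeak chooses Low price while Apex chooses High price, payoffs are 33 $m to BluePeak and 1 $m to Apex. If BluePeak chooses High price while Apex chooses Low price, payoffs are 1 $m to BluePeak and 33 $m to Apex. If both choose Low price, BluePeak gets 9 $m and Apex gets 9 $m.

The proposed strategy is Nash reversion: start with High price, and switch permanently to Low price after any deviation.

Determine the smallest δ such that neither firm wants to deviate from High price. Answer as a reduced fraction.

Cooperation forever yields 28 each period: 28/(1−δ).
Deviating yields 33 once, then 9 forever: 33 + 9δ/(1−δ).
No profitable deviation requires 28/(1−δ) ≥ 33 + 9δ/(1−δ).
Multiplying by (1−δ): 28 ≥ 33(1−δ) + 9δ = 33 − 24δ.
So 24δ ≥ 5, i.e. δ ≥ 5/24.

5/24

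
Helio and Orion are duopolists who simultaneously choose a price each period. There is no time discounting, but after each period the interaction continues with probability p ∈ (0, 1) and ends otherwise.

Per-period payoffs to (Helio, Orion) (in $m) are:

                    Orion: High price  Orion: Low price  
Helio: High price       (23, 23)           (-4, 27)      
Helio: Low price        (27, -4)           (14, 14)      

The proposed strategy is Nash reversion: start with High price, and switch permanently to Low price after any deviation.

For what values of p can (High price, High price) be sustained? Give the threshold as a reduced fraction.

4/13

With no time discounting, the continuation probability p plays the role of the discount factor.
Grim-trigger IC: 23/(1−p) ≥ 27 + 14p/(1−p) ⇒ p ≥ (27−23)/(27−14) = 4/13.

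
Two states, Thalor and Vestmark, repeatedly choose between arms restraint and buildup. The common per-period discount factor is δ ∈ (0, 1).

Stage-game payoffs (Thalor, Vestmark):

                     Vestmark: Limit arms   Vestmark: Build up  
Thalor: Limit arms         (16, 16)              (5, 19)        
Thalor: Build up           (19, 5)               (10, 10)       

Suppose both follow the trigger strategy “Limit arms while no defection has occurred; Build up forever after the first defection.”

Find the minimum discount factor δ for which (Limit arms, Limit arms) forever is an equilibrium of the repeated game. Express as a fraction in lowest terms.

Under grim trigger the critical discount factor is (T−C)/(T−P) with T = 19, C = 16, P = 10.
δ* = (19−16)/(19−10) = 3/9 = 1/3.

1/3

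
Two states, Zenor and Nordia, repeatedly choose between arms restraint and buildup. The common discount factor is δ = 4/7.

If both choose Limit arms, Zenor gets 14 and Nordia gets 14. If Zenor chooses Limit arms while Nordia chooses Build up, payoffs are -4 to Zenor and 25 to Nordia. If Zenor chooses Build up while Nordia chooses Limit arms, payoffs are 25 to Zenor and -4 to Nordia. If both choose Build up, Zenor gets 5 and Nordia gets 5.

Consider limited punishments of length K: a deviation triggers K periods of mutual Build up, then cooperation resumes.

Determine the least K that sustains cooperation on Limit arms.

5

Need Σ_{k=1}^{K} δ^k ≥ (25−14)/(14−5) = 1.2222 at δ = 4/7.
At K = 4 the sum is 1.1912 < 1.2222; at K = 5 it is 1.2521 ≥ 1.2222.
So the minimum punishment length is K = 5.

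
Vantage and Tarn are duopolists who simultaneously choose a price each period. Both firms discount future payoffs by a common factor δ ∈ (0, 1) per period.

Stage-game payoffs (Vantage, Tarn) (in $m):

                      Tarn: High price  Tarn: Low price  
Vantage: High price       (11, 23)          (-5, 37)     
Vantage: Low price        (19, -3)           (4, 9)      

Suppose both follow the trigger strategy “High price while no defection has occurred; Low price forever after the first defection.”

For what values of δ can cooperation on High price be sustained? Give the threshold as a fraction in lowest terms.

8/15

Vantage's threshold: (19−11)/(19−4) = 8/15.
Tarn's threshold: (37−23)/(37−9) = 1/2.
8/15 > 1/2, so Vantage binds and δ* = 8/15.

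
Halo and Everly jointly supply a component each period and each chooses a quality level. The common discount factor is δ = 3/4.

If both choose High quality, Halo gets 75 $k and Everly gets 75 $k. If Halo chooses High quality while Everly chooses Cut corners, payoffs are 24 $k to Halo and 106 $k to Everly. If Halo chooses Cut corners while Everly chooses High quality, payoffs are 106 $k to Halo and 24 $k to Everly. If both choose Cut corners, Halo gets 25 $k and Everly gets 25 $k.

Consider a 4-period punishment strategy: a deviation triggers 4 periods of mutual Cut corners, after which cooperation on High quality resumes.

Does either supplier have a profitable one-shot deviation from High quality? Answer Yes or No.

No

A one-shot deviation gives 106 now, then 25 for 4 periods, then back to 75.
Gain from deviating: (106−75) today; loss: (75−25) in each of the next 4 periods.
No-deviation condition: (75−25)(δ+…+δ^4) ≥ 106−75, i.e. δ+…+δ^4 ≥ 31/50.
At δ = 3/4: δ+…+δ^4 = 2.0508 ≥ 0.6200.
So cooperation is sustainable.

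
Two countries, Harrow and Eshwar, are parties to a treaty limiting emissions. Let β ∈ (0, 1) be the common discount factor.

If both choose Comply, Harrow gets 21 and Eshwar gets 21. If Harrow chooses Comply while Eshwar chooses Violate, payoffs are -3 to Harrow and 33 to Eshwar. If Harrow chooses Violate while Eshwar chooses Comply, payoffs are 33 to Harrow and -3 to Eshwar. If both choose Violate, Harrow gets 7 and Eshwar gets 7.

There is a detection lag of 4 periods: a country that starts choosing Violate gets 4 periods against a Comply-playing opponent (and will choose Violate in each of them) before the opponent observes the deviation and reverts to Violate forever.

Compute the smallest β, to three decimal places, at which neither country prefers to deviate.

The best deviation is to choose Violate for all 4 undetected periods, earning 33 each, then 7 forever once detected.
Deviation value: 33(1−β^4)/(1−β) + 7β^4/(1−β); cooperation value: 21/(1−β).
IC: 21 ≥ 33(1−β^4) + 7β^4 = 33 − 26β^4.
So β^4 ≥ 12/26 = 6/13, giving β ≥ (6/13)^(1/4) ≈ 0.824.

0.824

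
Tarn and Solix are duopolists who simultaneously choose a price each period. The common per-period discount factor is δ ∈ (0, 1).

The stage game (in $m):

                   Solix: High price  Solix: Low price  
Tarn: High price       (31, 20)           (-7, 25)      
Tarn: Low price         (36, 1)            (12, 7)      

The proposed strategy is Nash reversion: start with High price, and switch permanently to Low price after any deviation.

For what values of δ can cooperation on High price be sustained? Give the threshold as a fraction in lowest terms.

5/18

For Tarn: deviation gain 36−31 = 5, per-period punishment loss 31−12 = 19. IC gives δ ≥ 5/24.
For Solix: gain 5, loss 13 per period, so δ ≥ 5/18.
The tighter constraint is Solix's, so cooperation needs δ ≥ 5/18.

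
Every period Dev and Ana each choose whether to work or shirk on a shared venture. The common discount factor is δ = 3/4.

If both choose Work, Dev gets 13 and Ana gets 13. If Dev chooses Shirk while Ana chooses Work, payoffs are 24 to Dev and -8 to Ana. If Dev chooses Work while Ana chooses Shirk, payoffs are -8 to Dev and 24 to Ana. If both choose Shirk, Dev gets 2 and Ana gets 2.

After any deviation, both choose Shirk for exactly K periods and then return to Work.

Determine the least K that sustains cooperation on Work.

No profitable deviation requires (13−2)(δ+…+δ^K) ≥ 24−13, i.e. δ+…+δ^K ≥ 1 ≈ 1.0000.
With δ = 3/4, the partial sums are K=1: 0.7500, K=2: 1.3125.
K = 2 is the first length at which the sum reaches 1.0000.

2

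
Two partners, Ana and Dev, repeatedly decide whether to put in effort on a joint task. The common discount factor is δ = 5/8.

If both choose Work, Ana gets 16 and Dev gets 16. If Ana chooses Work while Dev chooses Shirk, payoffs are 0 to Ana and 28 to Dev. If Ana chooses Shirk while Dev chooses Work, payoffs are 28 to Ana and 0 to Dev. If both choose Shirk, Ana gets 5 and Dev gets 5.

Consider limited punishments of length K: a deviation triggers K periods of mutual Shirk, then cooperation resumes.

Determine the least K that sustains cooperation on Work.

No profitable deviation requires (16−5)(δ+…+δ^K) ≥ 28−16, i.e. δ+…+δ^K ≥ 12/11 ≈ 1.0909.
With δ = 5/8, the partial sums are K=1: 0.6250, K=2: 1.0156, K=3: 1.2598.
K = 3 is the first length at which the sum reaches 1.0909.

3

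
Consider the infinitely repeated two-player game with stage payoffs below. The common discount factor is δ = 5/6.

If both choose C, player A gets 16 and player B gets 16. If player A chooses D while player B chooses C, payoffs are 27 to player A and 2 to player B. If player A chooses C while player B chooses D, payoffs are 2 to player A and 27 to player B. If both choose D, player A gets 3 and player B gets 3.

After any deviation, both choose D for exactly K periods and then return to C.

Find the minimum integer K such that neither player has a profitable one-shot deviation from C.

IC: δ(1−δ^K)/(1−δ) ≥ (27−16)/(16−3) = 11/13.
With δ = 5/6: need 1 − δ^K ≥ 11/13·(1−5/6)/(5/6), i.e. δ^K ≤ 0.8308.
Since (5/6)^1 = 0.8333 and (5/6)^2 = 0.6944, the smallest such K is 2.

2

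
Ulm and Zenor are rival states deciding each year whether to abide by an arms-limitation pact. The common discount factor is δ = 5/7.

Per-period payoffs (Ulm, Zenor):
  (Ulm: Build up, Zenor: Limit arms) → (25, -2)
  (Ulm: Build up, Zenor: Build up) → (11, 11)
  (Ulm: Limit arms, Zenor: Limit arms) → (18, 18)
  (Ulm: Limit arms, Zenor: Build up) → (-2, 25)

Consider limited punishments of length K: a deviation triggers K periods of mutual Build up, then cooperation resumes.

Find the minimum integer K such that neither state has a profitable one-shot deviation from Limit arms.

2

No profitable deviation requires (18−11)(δ+…+δ^K) ≥ 25−18, i.e. δ+…+δ^K ≥ 1 ≈ 1.0000.
With δ = 5/7, the partial sums are K=1: 0.7143, K=2: 1.2245.
K = 2 is the first length at which the sum reaches 1.0000.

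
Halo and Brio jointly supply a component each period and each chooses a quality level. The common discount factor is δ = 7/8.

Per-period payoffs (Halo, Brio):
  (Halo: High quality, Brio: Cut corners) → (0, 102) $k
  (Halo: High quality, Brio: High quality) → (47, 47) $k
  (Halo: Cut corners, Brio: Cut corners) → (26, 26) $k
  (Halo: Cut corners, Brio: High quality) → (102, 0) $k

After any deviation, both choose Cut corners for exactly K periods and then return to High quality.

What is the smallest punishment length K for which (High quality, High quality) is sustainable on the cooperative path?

No profitable deviation requires (47−26)(δ+…+δ^K) ≥ 102−47, i.e. δ+…+δ^K ≥ 55/21 ≈ 2.6190.
With δ = 7/8, the partial sums are K=1: 0.8750, K=2: 1.6406, K=3: 2.3105, K=4: 2.8967.
K = 4 is the first length at which the sum reaches 2.6190.

4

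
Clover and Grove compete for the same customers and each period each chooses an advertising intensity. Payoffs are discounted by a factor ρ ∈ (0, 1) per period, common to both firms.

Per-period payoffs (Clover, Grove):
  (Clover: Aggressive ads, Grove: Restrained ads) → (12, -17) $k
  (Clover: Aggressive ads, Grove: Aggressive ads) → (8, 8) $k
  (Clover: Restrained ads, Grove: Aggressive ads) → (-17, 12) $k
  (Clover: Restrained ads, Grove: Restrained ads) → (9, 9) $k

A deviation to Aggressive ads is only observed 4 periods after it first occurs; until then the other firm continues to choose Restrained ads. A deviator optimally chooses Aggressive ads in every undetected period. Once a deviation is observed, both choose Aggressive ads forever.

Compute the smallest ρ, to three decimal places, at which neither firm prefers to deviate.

0.931

A deviator earns 12 for 4 periods, then 8 forever; cooperating earns 9 forever. Multiplying the IC by (1−ρ):
9 ≥ 12(1−ρ^4) + 8ρ^4, so 4·ρ^4 ≥ 3 and ρ^4 ≥ 3/4.
ρ ≥ (3/4)^(1/4) ≈ 0.931.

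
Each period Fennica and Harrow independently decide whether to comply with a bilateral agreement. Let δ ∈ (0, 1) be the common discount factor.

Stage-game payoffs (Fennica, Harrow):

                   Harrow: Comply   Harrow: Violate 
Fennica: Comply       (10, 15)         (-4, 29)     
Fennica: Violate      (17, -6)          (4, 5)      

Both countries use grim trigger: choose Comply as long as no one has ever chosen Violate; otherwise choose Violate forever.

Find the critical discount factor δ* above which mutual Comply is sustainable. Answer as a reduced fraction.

For Fennica: deviation gain 17−10 = 7, per-period punishment loss 10−4 = 6. IC gives δ ≥ 7/13.
For Harrow: gain 14, loss 10 per period, so δ ≥ 14/24 = 7/12.
The tighter constraint is Harrow's, so cooperation needs δ ≥ 7/12.

7/12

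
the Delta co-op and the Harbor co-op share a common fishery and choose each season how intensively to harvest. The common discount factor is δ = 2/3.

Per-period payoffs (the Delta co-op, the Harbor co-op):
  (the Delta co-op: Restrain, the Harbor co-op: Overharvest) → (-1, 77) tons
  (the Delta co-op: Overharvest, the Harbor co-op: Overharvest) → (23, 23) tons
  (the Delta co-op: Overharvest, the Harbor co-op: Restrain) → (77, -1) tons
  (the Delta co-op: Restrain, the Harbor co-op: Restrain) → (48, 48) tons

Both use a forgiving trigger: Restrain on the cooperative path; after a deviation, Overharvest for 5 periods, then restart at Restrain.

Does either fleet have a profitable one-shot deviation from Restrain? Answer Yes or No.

No

A one-shot deviation gives 77 now, then 23 for 5 periods, then back to 48.
Gain from deviating: (77−48) today; loss: (48−23) in each of the next 5 periods.
No-deviation condition: (48−23)(δ+…+δ^5) ≥ 77−48, i.e. δ+…+δ^5 ≥ 29/25.
At δ = 2/3: δ+…+δ^5 = 1.7366 ≥ 1.1600.
So cooperation is sustainable.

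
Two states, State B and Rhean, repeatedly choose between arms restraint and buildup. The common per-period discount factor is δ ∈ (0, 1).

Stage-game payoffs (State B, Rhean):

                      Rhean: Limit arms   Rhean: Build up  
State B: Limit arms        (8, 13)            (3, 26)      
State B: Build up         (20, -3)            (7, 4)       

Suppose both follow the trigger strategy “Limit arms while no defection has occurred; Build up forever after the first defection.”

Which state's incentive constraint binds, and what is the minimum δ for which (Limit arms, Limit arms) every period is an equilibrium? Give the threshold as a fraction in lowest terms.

State B's threshold: (20−8)/(20−7) = 12/13.
Rhean's threshold: (26−13)/(26−4) = 13/22.
12/13 > 13/22, so State B binds and δ* = 12/13.

State B; δ ≥ 12/13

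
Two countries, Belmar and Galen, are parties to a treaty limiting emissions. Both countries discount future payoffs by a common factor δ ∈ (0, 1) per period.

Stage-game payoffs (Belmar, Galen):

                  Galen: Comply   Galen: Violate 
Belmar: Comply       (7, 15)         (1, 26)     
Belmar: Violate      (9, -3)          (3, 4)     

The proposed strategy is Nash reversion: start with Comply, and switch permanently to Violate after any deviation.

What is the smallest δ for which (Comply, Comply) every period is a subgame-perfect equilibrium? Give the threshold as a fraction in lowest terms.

Belmar's threshold: (9−7)/(9−3) = 1/3.
Galen's threshold: (26−15)/(26−4) = 1/2.
1/3 < 1/2, so Galen binds and δ* = 1/2.

1/2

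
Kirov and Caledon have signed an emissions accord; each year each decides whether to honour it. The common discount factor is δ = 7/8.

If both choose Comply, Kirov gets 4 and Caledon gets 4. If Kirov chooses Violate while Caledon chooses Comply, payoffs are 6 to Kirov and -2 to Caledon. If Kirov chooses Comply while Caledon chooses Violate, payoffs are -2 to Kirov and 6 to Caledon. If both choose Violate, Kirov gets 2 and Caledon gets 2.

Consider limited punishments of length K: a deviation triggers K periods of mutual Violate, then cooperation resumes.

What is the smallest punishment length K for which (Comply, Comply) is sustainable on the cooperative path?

2

IC: δ(1−δ^K)/(1−δ) ≥ (6−4)/(4−2) = 1.
With δ = 7/8: need 1 − δ^K ≥ 1·(1−7/8)/(7/8), i.e. δ^K ≤ 0.8571.
Since (7/8)^1 = 0.8750 and (7/8)^2 = 0.7656, the smallest such K is 2.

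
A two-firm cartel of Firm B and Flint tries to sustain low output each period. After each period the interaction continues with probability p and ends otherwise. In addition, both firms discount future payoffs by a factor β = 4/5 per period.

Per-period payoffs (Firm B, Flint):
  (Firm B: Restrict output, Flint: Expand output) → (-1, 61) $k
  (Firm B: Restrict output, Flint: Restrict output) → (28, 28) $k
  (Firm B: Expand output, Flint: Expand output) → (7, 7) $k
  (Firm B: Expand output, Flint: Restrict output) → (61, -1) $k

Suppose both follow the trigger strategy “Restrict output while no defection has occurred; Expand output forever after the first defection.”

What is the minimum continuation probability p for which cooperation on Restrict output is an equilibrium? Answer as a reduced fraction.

Expected continuation weight on next period's payoff is β·p = 4/5·p, which plays the role of the discount factor.
Cooperation requires 4/5·p ≥ (61−28)/(61−7) = 11/18, hence p ≥ 55/72.

55/72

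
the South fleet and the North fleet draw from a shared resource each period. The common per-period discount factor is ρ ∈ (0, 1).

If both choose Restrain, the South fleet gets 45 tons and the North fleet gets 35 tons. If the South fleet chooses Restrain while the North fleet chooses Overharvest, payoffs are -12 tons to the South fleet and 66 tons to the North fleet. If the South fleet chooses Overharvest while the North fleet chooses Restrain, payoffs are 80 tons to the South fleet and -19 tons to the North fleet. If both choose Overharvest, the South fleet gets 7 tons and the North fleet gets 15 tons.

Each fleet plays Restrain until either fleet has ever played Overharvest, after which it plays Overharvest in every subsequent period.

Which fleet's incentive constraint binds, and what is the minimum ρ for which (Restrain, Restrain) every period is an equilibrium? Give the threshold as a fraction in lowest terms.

the North fleet; ρ ≥ 31/51

the South fleet: cooperation gives 45 each period; deviation gives 80 once then 7 forever.
  45/(1−ρ) ≥ 80 + 7ρ/(1−ρ) ⇒ ρ ≥ 35/73.
the North fleet: cooperation gives 35 each period; deviation gives 66 once then 15 forever.
  ρ ≥ 31/51.
Both must hold, so the binding constraint is the North fleet's: ρ ≥ 31/51.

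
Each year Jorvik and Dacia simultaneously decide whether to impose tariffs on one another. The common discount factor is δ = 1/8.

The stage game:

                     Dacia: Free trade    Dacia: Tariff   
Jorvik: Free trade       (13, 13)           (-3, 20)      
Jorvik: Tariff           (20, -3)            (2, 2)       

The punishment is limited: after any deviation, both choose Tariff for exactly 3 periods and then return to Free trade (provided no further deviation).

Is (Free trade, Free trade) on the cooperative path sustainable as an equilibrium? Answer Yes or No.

No

Comparing payoff streams over the 4 periods until play realigns: cooperate → 13(1+δ+…+δ^3); deviate → 20 + 2(δ+…+δ^3).
Cooperation is sustained iff (13−2)(δ+…+δ^3) ≥ 20−13.
δ+…+δ^3 = 1/8·(1−(1/8)^3)/(1−1/8) = 0.1426, and (20−13)/(13−2) = 0.6364.
0.1426 < 0.6364, so cooperation is not sustainable.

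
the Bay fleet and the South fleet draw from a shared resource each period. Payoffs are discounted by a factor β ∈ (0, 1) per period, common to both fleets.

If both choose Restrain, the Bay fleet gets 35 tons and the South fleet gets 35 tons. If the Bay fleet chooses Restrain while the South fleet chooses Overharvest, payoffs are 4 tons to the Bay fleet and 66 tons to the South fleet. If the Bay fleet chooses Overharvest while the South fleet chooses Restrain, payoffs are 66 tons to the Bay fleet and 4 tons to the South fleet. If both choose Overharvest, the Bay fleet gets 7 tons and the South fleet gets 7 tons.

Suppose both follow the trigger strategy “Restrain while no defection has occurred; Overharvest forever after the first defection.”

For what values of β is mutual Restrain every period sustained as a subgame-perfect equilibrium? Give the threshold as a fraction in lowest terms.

Under grim trigger the critical discount factor is (T−C)/(T−P) with T = 66, C = 35, P = 7.
β* = (66−35)/(66−7) = 31/59.

31/59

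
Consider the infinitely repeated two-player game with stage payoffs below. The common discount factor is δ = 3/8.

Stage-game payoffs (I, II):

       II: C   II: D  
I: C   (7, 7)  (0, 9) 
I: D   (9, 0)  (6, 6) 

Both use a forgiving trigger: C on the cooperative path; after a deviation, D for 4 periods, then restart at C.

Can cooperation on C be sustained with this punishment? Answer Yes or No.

IC: δ+…+δ^4 ≥ (9−7)/(7−6) = 2.
At δ = 3/8: partial sum = 0.5881 < 2.0000. Cooperation not sustainable.

No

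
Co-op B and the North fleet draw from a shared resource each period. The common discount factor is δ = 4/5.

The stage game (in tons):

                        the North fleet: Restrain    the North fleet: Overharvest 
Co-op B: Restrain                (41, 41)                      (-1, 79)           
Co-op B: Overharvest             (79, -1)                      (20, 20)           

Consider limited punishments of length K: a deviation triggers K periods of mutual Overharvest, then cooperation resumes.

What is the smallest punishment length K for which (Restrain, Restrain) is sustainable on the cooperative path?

IC: δ(1−δ^K)/(1−δ) ≥ (79−41)/(41−20) = 38/21.
With δ = 4/5: need 1 − δ^K ≥ 38/21·(1−4/5)/(4/5), i.e. δ^K ≤ 0.5476.
Since (4/5)^2 = 0.6400 and (4/5)^3 = 0.5120, the smallest such K is 3.

3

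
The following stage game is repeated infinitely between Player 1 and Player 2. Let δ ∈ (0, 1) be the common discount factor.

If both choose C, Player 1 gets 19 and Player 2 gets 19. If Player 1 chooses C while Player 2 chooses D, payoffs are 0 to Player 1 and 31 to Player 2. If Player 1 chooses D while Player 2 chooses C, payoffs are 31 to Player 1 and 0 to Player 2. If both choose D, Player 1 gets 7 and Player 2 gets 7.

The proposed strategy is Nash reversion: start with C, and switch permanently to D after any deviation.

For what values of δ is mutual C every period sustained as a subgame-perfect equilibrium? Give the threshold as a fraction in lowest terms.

1/2

Cooperation forever yields 19 each period: 19/(1−δ).
Deviating yields 31 once, then 7 forever: 31 + 7δ/(1−δ).
No profitable deviation requires 19/(1−δ) ≥ 31 + 7δ/(1−δ).
Multiplying by (1−δ): 19 ≥ 31(1−δ) + 7δ = 31 − 24δ.
So 24δ ≥ 12, i.e. δ ≥ 12/24 = 1/2.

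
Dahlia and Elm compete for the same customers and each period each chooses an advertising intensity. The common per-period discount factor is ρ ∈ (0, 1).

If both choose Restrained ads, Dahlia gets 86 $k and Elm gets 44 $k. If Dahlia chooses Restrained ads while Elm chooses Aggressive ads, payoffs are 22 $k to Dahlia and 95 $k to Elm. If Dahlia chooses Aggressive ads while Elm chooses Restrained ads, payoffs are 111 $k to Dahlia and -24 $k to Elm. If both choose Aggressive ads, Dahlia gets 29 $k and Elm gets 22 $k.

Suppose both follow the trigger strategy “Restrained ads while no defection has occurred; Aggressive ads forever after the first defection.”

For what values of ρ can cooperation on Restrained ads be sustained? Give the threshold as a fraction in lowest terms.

51/73

For Dahlia: deviation gain 111−86 = 25, per-period punishment loss 86−29 = 57. IC gives ρ ≥ 25/82.
For Elm: gain 51, loss 22 per period, so ρ ≥ 51/73.
The tighter constraint is Elm's, so cooperation needs ρ ≥ 51/73.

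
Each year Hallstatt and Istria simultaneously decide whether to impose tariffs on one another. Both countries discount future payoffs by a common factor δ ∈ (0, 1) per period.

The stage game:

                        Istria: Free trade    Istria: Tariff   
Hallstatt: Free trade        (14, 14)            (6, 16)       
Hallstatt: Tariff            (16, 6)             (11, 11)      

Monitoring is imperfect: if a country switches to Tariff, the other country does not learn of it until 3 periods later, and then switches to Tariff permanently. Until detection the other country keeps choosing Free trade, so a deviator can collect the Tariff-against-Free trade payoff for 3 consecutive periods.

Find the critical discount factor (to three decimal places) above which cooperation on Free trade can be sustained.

Deviating for the 3 undetected periods gains 16−14 = 2 per period over cooperation, then loses 14−11 = 3 per period forever once punishment starts.
Gain: 2(1 + δ + … + δ^2); loss: 3·δ^3/(1−δ).
No profitable deviation ⇔ 2(1−δ^3) ≤ 3·δ^3, i.e. δ^3 ≥ 2/(2+3) = 2/5.
Hence δ ≥ (2/5)^(1/3) ≈ 0.737.

0.737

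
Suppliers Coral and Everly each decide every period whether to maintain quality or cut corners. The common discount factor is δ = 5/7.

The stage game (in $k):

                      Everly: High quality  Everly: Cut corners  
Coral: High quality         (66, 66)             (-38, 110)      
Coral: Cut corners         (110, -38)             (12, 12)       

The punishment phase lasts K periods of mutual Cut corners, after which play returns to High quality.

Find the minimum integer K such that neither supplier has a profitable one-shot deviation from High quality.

IC: δ(1−δ^K)/(1−δ) ≥ (110−66)/(66−12) = 22/27.
With δ = 5/7: need 1 − δ^K ≥ 22/27·(1−5/7)/(5/7), i.e. δ^K ≤ 0.6741.
Since (5/7)^1 = 0.7143 and (5/7)^2 = 0.5102, the smallest such K is 2.

2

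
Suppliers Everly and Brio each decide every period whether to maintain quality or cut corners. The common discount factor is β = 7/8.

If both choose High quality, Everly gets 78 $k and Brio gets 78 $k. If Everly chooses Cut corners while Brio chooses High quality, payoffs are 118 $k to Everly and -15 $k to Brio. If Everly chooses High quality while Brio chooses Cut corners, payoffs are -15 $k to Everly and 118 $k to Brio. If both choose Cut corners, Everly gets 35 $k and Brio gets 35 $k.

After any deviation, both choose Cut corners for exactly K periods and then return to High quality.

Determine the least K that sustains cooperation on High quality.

2

IC: β(1−β^K)/(1−β) ≥ (118−78)/(78−35) = 40/43.
With β = 7/8: need 1 − β^K ≥ 40/43·(1−7/8)/(7/8), i.e. β^K ≤ 0.8671.
Since (7/8)^1 = 0.8750 and (7/8)^2 = 0.7656, the smallest such K is 2.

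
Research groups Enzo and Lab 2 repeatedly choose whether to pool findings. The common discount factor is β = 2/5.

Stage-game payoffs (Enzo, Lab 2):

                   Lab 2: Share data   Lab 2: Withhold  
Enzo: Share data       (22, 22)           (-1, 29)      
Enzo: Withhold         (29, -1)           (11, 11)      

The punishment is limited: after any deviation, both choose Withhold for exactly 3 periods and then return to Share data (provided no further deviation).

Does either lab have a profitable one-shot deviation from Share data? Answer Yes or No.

A one-shot deviation gives 29 now, then 11 for 3 periods, then back to 22.
Gain from deviating: (29−22) today; loss: (22−11) in each of the next 3 periods.
No-deviation condition: (22−11)(β+…+β^3) ≥ 29−22, i.e. β+…+β^3 ≥ 7/11.
At β = 2/5: β+…+β^3 = 0.6240 < 0.6364.
So cooperation is not sustainable.

Yes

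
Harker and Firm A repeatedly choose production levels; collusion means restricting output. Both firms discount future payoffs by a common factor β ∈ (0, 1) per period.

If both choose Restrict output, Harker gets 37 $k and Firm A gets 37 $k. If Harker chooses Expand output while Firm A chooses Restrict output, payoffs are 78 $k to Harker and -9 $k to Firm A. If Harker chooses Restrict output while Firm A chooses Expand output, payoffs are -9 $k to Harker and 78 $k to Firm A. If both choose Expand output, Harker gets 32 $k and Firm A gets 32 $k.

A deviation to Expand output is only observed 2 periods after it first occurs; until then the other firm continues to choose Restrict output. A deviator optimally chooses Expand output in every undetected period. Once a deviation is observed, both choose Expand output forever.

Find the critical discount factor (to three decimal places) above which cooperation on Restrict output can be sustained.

The best deviation is to choose Expand output for all 2 undetected periods, earning 78 each, then 32 forever once detected.
Deviation value: 78(1−β^2)/(1−β) + 32β^2/(1−β); cooperation value: 37/(1−β).
IC: 37 ≥ 78(1−β^2) + 32β^2 = 78 − 46β^2.
So β^2 ≥ 41/46, giving β ≥ (41/46)^(1/2) ≈ 0.944.

0.944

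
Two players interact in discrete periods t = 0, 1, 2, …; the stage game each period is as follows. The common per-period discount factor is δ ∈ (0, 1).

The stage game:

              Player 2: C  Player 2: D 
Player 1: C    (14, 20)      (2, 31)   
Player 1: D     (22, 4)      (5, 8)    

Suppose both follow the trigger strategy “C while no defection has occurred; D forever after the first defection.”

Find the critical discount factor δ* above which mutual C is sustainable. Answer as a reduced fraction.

11/23

For Player 1: deviation gain 22−14 = 8, per-period punishment loss 14−5 = 9. IC gives δ ≥ 8/17.
For Player 2: gain 11, loss 12 per period, so δ ≥ 11/23.
The tighter constraint is Player 2's, so cooperation needs δ ≥ 11/23.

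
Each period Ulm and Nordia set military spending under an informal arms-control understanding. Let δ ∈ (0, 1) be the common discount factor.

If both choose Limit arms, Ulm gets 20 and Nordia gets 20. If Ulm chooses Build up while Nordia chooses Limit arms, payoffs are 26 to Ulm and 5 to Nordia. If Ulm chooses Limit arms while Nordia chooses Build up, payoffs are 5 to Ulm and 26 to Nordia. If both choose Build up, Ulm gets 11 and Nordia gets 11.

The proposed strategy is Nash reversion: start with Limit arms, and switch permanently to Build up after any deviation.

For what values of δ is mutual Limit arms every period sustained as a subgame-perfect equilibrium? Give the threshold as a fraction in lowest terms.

20/(1−δ) ≥ 26 + 11δ/(1−δ)
20 ≥ 26 − 15δ
δ ≥ 6/15 = 2/5.

2/5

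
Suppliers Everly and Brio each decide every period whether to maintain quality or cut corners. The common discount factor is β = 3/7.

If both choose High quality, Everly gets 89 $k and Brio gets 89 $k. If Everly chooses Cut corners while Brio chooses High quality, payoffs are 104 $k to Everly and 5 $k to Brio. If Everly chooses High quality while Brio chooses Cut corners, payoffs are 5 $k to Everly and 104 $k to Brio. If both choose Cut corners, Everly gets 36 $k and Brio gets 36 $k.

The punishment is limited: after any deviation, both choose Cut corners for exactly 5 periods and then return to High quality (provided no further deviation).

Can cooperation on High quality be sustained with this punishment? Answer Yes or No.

Comparing payoff streams over the 6 periods until play realigns: cooperate → 89(1+β+…+β^5); deviate → 104 + 36(β+…+β^5).
Cooperation is sustained iff (89−36)(β+…+β^5) ≥ 104−89.
β+…+β^5 = 3/7·(1−(3/7)^5)/(1−3/7) = 0.7392, and (104−89)/(89−36) = 0.2830.
0.7392 ≥ 0.2830, so cooperation is sustainable.

Yes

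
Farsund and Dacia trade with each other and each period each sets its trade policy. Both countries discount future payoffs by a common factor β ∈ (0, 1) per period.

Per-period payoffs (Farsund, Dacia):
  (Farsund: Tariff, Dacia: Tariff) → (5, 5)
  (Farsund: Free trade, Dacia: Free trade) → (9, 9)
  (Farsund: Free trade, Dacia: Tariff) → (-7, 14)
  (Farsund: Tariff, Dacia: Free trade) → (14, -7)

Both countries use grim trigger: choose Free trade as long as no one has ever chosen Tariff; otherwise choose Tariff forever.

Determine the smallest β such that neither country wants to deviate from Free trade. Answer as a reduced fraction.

9/(1−β) ≥ 14 + 5β/(1−β)
9 ≥ 14 − 9β
β ≥ 5/9.

5/9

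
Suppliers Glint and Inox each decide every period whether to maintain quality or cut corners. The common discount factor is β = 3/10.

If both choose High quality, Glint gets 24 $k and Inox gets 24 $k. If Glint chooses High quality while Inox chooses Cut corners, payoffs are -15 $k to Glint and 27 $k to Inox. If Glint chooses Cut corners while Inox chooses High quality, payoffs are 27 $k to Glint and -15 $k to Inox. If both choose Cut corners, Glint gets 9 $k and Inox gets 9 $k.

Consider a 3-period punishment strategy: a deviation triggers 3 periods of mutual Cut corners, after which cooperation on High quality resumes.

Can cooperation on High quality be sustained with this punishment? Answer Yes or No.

Yes

IC: β+…+β^3 ≥ (27−24)/(24−9) = 1/5.
At β = 3/10: partial sum = 0.4170 ≥ 0.2000. Cooperation sustainable.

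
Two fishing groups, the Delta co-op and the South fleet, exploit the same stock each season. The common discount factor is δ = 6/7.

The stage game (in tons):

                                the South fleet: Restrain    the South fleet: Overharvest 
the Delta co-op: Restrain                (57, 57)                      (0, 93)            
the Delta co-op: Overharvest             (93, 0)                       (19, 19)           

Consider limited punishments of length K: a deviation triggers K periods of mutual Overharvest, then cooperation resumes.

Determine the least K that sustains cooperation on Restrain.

Need Σ_{k=1}^{K} δ^k ≥ (93−57)/(57−19) = 0.9474 at δ = 6/7.
At K = 1 the sum is 0.8571 < 0.9474; at K = 2 it is 1.5918 ≥ 0.9474.
So the minimum punishment length is K = 2.

2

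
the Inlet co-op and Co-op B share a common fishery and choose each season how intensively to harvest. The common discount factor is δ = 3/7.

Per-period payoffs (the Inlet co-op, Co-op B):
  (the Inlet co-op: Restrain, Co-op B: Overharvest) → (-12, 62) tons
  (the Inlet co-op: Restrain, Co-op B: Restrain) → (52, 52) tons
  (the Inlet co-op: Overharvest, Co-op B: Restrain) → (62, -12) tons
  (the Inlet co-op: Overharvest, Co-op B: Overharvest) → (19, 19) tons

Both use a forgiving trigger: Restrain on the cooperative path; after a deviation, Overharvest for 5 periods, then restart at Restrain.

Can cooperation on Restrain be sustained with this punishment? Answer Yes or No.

Yes

IC: δ+…+δ^5 ≥ (62−52)/(52−19) = 10/33.
At δ = 3/7: partial sum = 0.7392 ≥ 0.3030. Cooperation sustainable.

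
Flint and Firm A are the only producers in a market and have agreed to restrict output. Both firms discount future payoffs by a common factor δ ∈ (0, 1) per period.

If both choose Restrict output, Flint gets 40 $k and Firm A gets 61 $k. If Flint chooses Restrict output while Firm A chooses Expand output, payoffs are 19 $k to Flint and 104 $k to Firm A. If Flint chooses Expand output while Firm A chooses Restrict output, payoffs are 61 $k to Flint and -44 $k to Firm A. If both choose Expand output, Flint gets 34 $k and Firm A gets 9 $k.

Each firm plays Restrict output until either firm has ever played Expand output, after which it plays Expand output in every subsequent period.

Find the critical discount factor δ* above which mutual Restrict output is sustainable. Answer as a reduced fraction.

Flint's threshold: (61−40)/(61−34) = 7/9.
Firm A's threshold: (104−61)/(104−9) = 43/95.
7/9 > 43/95, so Flint binds and δ* = 7/9.

7/9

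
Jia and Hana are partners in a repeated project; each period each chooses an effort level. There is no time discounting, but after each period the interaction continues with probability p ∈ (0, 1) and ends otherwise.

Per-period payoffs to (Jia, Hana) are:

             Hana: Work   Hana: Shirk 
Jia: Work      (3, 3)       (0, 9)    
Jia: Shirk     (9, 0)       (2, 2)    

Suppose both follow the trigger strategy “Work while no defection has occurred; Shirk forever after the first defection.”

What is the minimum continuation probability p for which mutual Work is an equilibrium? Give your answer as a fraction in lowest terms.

6/7

Expected cooperation value is 3 + p·3 + p²·3 + … = 3/(1−p); deviation gives 9 + p·2/(1−p).
3 ≥ 9(1−p) + 2p ⇒ 7p ≥ 6 ⇒ p ≥ 6/7.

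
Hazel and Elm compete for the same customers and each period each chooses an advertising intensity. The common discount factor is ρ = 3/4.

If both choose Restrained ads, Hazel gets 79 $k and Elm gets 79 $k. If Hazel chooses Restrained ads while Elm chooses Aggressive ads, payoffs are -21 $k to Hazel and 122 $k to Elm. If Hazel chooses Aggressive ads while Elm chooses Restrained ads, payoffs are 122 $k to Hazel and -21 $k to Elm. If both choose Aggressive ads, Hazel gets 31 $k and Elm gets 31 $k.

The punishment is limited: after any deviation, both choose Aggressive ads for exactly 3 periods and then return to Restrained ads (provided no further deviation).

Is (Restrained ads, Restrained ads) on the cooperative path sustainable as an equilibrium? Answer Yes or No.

Yes

Comparing payoff streams over the 4 periods until play realigns: cooperate → 79(1+ρ+…+ρ^3); deviate → 122 + 31(ρ+…+ρ^3).
Cooperation is sustained iff (79−31)(ρ+…+ρ^3) ≥ 122−79.
ρ+…+ρ^3 = 3/4·(1−(3/4)^3)/(1−3/4) = 1.7344, and (122−79)/(79−31) = 0.8958.
1.7344 ≥ 0.8958, so cooperation is sustainable.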